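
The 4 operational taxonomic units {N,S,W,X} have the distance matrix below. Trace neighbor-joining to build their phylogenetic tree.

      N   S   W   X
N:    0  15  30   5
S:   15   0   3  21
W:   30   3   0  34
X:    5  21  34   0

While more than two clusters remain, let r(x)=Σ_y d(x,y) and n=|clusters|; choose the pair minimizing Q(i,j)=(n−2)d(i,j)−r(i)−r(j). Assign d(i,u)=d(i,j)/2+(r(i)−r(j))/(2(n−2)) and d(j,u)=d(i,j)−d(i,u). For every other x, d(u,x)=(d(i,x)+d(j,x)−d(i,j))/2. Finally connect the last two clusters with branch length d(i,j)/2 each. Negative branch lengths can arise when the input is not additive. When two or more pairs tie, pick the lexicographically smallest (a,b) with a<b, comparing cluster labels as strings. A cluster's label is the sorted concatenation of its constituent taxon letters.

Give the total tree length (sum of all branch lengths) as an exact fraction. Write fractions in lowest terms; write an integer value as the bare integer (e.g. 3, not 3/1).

29

iteration 1: select N,X (d=5, Q=-100); attach at lengths (0, 5); label the merged cluster NX
  updated: d(NX,S)=31/2, d(NX,W)=59/2
iteration 2: select NX,S (d=31/2, Q=-48); attach at lengths (21, -11/2); label the merged cluster NSX
  updated: d(NSX,W)=17/2
iteration 3: select NSX,W (d=17/2); attach at lengths (17/4, 17/4); label the merged cluster NSWX
final tree: (((N:0,X:5):21,S:-11/2):17/4,W:17/4)
total length: 29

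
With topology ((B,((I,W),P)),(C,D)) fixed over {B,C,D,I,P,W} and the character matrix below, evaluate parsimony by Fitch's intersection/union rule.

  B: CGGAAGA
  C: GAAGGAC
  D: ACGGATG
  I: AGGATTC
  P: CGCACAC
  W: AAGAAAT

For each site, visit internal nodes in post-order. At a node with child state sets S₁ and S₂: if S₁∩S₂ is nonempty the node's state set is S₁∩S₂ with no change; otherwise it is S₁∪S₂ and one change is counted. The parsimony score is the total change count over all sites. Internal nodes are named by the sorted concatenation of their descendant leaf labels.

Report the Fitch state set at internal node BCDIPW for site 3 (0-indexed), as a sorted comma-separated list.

site 0, node IW: I={A} ∩ W={A} → {A} (+0)
site 0, node IPW: IW={A} ∪ P={C} → {A,C} (+1)
site 0, node BIPW: B={C} ∩ IPW={A,C} → {C} (+0)
site 0, node CD: C={G} ∪ D={A} → {A,G} (+1)
site 0, node BCDIPW: BIPW={C} ∪ CD={A,G} → {A,C,G} (+1)
site 1, node IW: I={G} ∪ W={A} → {A,G} (+1)
site 1, node IPW: IW={A,G} ∩ P={G} → {G} (+0)
site 1, node BIPW: B={G} ∩ IPW={G} → {G} (+0)
site 1, node CD: C={A} ∪ D={C} → {A,C} (+1)
site 1, node BCDIPW: BIPW={G} ∪ CD={A,C} → {A,C,G} (+1)
site 2, node IW: I={G} ∩ W={G} → {G} (+0)
site 2, node IPW: IW={G} ∪ P={C} → {C,G} (+1)
site 2, node BIPW: B={G} ∩ IPW={C,G} → {G} (+0)
site 2, node CD: C={A} ∪ D={G} → {A,G} (+1)
site 2, node BCDIPW: BIPW={G} ∩ CD={A,G} → {G} (+0)
site 3, node IW: I={A} ∩ W={A} → {A} (+0)
site 3, node IPW: IW={A} ∩ P={A} → {A} (+0)
site 3, node BIPW: B={A} ∩ IPW={A} → {A} (+0)
site 3, node CD: C={G} ∩ D={G} → {G} (+0)
site 3, node BCDIPW: BIPW={A} ∪ CD={G} → {A,G} (+1)
site 4, node IW: I={T} ∪ W={A} → {A,T} (+1)
site 4, node IPW: IW={A,T} ∪ P={C} → {A,C,T} (+1)
site 4, node BIPW: B={A} ∩ IPW={A,C,T} → {A} (+0)
site 4, node CD: C={G} ∪ D={A} → {A,G} (+1)
site 4, node BCDIPW: BIPW={A} ∩ CD={A,G} → {A} (+0)
site 5, node IW: I={T} ∪ W={A} → {A,T} (+1)
site 5, node IPW: IW={A,T} ∩ P={A} → {A} (+0)
site 5, node BIPW: B={G} ∪ IPW={A} → {A,G} (+1)
site 5, node CD: C={A} ∪ D={T} → {A,T} (+1)
site 5, node BCDIPW: BIPW={A,G} ∩ CD={A,T} → {A} (+0)
site 6, node IW: I={C} ∪ W={T} → {C,T} (+1)
site 6, node IPW: IW={C,T} ∩ P={C} → {C} (+0)
site 6, node BIPW: B={A} ∪ IPW={C} → {A,C} (+1)
site 6, node CD: C={C} ∪ D={G} → {C,G} (+1)
site 6, node BCDIPW: BIPW={A,C} ∩ CD={C,G} → {C} (+0)
per-site changes: [3, 3, 2, 1, 3, 3, 3]; total = 18

A,G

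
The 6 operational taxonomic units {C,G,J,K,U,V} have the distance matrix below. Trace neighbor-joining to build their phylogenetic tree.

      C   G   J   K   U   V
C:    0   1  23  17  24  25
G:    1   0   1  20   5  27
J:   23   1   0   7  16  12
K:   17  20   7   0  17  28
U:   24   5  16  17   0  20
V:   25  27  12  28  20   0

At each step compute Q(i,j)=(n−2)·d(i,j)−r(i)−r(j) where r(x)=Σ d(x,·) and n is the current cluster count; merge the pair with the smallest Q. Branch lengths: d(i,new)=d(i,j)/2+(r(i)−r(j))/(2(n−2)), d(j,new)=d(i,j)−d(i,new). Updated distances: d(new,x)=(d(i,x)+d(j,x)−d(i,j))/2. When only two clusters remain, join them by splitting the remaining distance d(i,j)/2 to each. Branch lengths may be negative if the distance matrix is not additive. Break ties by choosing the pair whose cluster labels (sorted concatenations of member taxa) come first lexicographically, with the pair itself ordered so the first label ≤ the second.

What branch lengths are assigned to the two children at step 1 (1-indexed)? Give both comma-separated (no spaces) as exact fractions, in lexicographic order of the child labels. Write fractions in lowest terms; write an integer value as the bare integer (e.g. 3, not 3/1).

5,-4

iteration 1: select C,G (d=1, Q=-140); attach at lengths (5, -4); label the merged cluster CG
  updated: d(CG,J)=23/2, d(CG,K)=18, d(CG,U)=14, d(CG,V)=51/2
iteration 2: select J,V (d=12, Q=-96); attach at lengths (-1/2, 25/2); label the merged cluster JV
  updated: d(CG,JV)=25/2, d(JV,K)=23/2, d(JV,U)=12
iteration 3: select CG,U (d=14, Q=-119/2); attach at lengths (59/8, 53/8); label the merged cluster CGU
  updated: d(CGU,JV)=21/4, d(CGU,K)=21/2
iteration 4: select CGU,JV (d=21/4, Q=-109/4); attach at lengths (17/8, 25/8); label the merged cluster CGJUV
  updated: d(CGJUV,K)=67/8
iteration 5: select CGJUV,K (d=67/8); attach at lengths (67/16, 67/16); label the merged cluster CGJKUV
final tree: ((((C:5,G:-4):59/8,U:53/8):17/8,(J:-1/2,V:25/2):25/8):67/16,K:67/16)
total length: 325/8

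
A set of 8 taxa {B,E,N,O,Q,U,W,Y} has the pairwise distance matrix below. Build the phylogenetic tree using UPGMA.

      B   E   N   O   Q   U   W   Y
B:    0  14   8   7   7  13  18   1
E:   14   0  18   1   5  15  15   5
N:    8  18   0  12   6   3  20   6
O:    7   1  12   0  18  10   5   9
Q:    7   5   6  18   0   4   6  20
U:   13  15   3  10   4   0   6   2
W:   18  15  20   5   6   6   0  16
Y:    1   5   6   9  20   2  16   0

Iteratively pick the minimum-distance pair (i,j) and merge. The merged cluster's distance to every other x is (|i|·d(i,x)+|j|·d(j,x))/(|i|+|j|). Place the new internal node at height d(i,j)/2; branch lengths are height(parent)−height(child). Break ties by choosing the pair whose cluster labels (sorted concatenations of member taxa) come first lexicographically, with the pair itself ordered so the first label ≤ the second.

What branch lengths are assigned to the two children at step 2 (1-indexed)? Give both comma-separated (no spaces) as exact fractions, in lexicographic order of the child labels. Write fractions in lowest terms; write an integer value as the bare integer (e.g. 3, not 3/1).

1/2,1/2

1. join B+Y (d=1) ⇒ BY; edges |B|=1/2, |Y|=1/2
  updated: d(BY,E)=19/2, d(BY,N)=7, d(BY,O)=8, d(BY,Q)=27/2, d(BY,U)=15/2, d(BY,W)=17
2. join E+O (d=1) ⇒ EO; edges |E|=1/2, |O|=1/2
  updated: d(BY,EO)=35/4, d(EO,N)=15, d(EO,Q)=23/2, d(EO,U)=25/2, d(EO,W)=10
3. join N+U (d=3) ⇒ NU; edges |N|=3/2, |U|=3/2
  updated: d(BY,NU)=29/4, d(EO,NU)=55/4, d(NU,Q)=5, d(NU,W)=13
4. join NU+Q (d=5) ⇒ NQU; edges |NU|=1, |Q|=5/2
  updated: d(BY,NQU)=28/3, d(EO,NQU)=13, d(NQU,W)=32/3
5. join BY+EO (d=35/4) ⇒ BEOY; edges |BY|=31/8, |EO|=31/8
  updated: d(BEOY,NQU)=67/6, d(BEOY,W)=27/2
6. join NQU+W (d=32/3) ⇒ NQUW; edges |NQU|=17/6, |W|=16/3
  updated: d(BEOY,NQUW)=47/4
7. join BEOY+NQUW (d=47/4) ⇒ BENOQUWY; edges |BEOY|=3/2, |NQUW|=13/24
final tree: (((B:1/2,Y:1/2):31/8,(E:1/2,O:1/2):31/8):3/2,(((N:3/2,U:3/2):1,Q:5/2):17/6,W:16/3):13/24)
total length: 635/24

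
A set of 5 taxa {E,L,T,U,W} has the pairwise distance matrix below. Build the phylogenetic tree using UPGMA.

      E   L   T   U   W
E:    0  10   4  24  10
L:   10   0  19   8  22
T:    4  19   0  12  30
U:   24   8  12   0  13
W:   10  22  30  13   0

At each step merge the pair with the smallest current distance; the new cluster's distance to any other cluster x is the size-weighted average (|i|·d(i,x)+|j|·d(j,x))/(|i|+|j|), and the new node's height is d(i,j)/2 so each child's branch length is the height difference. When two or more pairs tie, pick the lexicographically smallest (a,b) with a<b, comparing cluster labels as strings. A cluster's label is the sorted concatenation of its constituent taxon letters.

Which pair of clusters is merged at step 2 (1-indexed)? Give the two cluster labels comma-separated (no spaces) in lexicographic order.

iteration 1: select E,T (d=4); attach at lengths (2, 2); label the merged cluster ET
  updated: d(ET,L)=29/2, d(ET,U)=18, d(ET,W)=20
iteration 2: select L,U (d=8); attach at lengths (4, 4); label the merged cluster LU
  updated: d(ET,LU)=65/4, d(LU,W)=35/2
iteration 3: select ET,LU (d=65/4); attach at lengths (49/8, 33/8); label the merged cluster ELTU
  updated: d(ELTU,W)=75/4
iteration 4: select ELTU,W (d=75/4); attach at lengths (5/4, 75/8); label the merged cluster ELTUW
final tree: (((E:2,T:2):49/8,(L:4,U:4):33/8):5/4,W:75/8)
total length: 263/8

L,U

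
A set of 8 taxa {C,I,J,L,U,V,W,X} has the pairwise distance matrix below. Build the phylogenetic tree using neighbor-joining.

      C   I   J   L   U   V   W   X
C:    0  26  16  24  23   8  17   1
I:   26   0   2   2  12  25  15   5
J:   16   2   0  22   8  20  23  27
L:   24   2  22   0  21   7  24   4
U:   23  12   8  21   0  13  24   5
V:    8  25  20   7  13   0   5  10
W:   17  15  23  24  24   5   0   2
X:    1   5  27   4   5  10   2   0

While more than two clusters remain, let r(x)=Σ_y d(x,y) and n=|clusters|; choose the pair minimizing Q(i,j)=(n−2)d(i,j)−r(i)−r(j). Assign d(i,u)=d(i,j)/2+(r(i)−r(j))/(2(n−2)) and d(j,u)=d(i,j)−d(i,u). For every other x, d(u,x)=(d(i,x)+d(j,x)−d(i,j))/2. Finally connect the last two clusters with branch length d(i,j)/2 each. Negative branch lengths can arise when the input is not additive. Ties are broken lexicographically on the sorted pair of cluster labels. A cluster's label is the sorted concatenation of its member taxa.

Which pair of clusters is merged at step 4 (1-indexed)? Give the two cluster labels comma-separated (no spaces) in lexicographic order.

step 1: merge (I,J) at d=2, Q=-193; branch lengths I→-19/12, J→43/12; new cluster IJ
  updated: d(C,IJ)=20, d(IJ,L)=11, d(IJ,U)=9, d(IJ,V)=43/2, d(IJ,W)=18, d(IJ,X)=15
step 2: merge (IJ,U) at d=9, Q=-289/2; branch lengths IJ→89/20, U→91/20; new cluster IJU
  updated: d(C,IJU)=17, d(IJU,L)=23/2, d(IJU,V)=51/4, d(IJU,W)=33/2, d(IJU,X)=11/2
step 3: merge (IJU,L) at d=23/2, Q=-351/4; branch lengths IJU→155/32, L→213/32; new cluster IJLU
  updated: d(C,IJLU)=59/4, d(IJLU,V)=33/8, d(IJLU,W)=29/2, d(IJLU,X)=-1
step 4: merge (V,W) at d=5, Q=-405/8; branch lengths V→29/48, W→211/48; new cluster VW
  updated: d(C,VW)=10, d(IJLU,VW)=109/16, d(VW,X)=7/2
step 5: merge (C,X) at d=1, Q=-109/4; branch lengths C→97/16, X→-81/16; new cluster CX
  updated: d(CX,IJLU)=51/8, d(CX,VW)=25/4
step 6: merge (CX,IJLU) at d=51/8, Q=-311/16; branch lengths CX→93/32, IJLU→111/32; new cluster CIJLUX
  updated: d(CIJLUX,VW)=107/32
step 7: merge (CIJLUX,VW) at d=107/32; branch lengths CIJLUX→107/64, VW→107/64; new cluster CIJLUVWX
final tree: (((C:97/16,X:-81/16):93/32,(((I:-19/12,J:43/12):89/20,U:91/20):155/32,L:213/32):111/32):107/64,(V:29/48,W:211/48):107/64)
total length: 1223/32

V,W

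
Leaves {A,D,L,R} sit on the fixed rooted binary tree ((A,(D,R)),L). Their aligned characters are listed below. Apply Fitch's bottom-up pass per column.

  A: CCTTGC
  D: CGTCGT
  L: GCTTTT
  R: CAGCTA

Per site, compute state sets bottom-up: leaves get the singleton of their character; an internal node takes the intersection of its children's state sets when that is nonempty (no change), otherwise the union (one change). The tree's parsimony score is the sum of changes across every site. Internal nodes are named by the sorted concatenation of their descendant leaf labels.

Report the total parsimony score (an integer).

[col 0] DR: children D:{C}, R:{C} ∩→ {C}; cost 0
[col 0] ADR: children A:{C}, DR:{C} ∩→ {C}; cost 0
[col 0] ADLR: children ADR:{C}, L:{G} ∪→ {C,G}; cost 1
[col 1] DR: children D:{G}, R:{A} ∪→ {A,G}; cost 1
[col 1] ADR: children A:{C}, DR:{A,G} ∪→ {A,C,G}; cost 1
[col 1] ADLR: children ADR:{A,C,G}, L:{C} ∩→ {C}; cost 0
[col 2] DR: children D:{T}, R:{G} ∪→ {G,T}; cost 1
[col 2] ADR: children A:{T}, DR:{G,T} ∩→ {T}; cost 0
[col 2] ADLR: children ADR:{T}, L:{T} ∩→ {T}; cost 0
[col 3] DR: children D:{C}, R:{C} ∩→ {C}; cost 0
[col 3] ADR: children A:{T}, DR:{C} ∪→ {C,T}; cost 1
[col 3] ADLR: children ADR:{C,T}, L:{T} ∩→ {T}; cost 0
[col 4] DR: children D:{G}, R:{T} ∪→ {G,T}; cost 1
[col 4] ADR: children A:{G}, DR:{G,T} ∩→ {G}; cost 0
[col 4] ADLR: children ADR:{G}, L:{T} ∪→ {G,T}; cost 1
[col 5] DR: children D:{T}, R:{A} ∪→ {A,T}; cost 1
[col 5] ADR: children A:{C}, DR:{A,T} ∪→ {A,C,T}; cost 1
[col 5] ADLR: children ADR:{A,C,T}, L:{T} ∩→ {T}; cost 0
per-site changes: [1, 2, 1, 1, 2, 2]; total = 9

9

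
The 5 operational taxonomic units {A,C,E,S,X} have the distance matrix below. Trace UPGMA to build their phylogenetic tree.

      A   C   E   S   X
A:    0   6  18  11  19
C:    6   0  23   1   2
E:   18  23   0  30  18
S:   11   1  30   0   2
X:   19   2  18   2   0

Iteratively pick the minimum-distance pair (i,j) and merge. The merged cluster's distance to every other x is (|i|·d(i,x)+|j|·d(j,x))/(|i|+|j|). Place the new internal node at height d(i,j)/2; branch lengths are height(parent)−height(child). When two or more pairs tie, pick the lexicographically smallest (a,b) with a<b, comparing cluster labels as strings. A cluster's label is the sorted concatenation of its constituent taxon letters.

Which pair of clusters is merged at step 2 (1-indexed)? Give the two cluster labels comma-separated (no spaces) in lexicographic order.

1. join C+S (d=1) ⇒ CS; edges |C|=1/2, |S|=1/2
  updated: d(A,CS)=17/2, d(CS,E)=53/2, d(CS,X)=2
2. join CS+X (d=2) ⇒ CSX; edges |CS|=1/2, |X|=1
  updated: d(A,CSX)=12, d(CSX,E)=71/3
3. join A+CSX (d=12) ⇒ ACSX; edges |A|=6, |CSX|=5
  updated: d(ACSX,E)=89/4
4. join ACSX+E (d=89/4) ⇒ ACESX; edges |ACSX|=41/8, |E|=89/8
final tree: ((A:6,((C:1/2,S:1/2):1/2,X:1):5):41/8,E:89/8)
total length: 119/4

CS,X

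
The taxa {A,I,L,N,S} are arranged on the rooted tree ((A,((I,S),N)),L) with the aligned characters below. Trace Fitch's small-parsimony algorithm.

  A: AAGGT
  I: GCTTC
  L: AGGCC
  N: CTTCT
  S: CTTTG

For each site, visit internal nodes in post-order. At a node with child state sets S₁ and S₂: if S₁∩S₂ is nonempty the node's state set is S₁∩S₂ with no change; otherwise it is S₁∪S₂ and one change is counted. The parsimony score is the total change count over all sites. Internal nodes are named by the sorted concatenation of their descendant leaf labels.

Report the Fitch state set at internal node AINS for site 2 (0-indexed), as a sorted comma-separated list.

G,T

site 0, node IS: I={G} ∪ S={C} → {C,G} (+1)
site 0, node INS: IS={C,G} ∩ N={C} → {C} (+0)
site 0, node AINS: A={A} ∪ INS={C} → {A,C} (+1)
site 0, node AILNS: AINS={A,C} ∩ L={A} → {A} (+0)
site 1, node IS: I={C} ∪ S={T} → {C,T} (+1)
site 1, node INS: IS={C,T} ∩ N={T} → {T} (+0)
site 1, node AINS: A={A} ∪ INS={T} → {A,T} (+1)
site 1, node AILNS: AINS={A,T} ∪ L={G} → {A,G,T} (+1)
site 2, node IS: I={T} ∩ S={T} → {T} (+0)
site 2, node INS: IS={T} ∩ N={T} → {T} (+0)
site 2, node AINS: A={G} ∪ INS={T} → {G,T} (+1)
site 2, node AILNS: AINS={G,T} ∩ L={G} → {G} (+0)
site 3, node IS: I={T} ∩ S={T} → {T} (+0)
site 3, node INS: IS={T} ∪ N={C} → {C,T} (+1)
site 3, node AINS: A={G} ∪ INS={C,T} → {C,G,T} (+1)
site 3, node AILNS: AINS={C,G,T} ∩ L={C} → {C} (+0)
site 4, node IS: I={C} ∪ S={G} → {C,G} (+1)
site 4, node INS: IS={C,G} ∪ N={T} → {C,G,T} (+1)
site 4, node AINS: A={T} ∩ INS={C,G,T} → {T} (+0)
site 4, node AILNS: AINS={T} ∪ L={C} → {C,T} (+1)
per-site changes: [2, 3, 1, 2, 3]; total = 11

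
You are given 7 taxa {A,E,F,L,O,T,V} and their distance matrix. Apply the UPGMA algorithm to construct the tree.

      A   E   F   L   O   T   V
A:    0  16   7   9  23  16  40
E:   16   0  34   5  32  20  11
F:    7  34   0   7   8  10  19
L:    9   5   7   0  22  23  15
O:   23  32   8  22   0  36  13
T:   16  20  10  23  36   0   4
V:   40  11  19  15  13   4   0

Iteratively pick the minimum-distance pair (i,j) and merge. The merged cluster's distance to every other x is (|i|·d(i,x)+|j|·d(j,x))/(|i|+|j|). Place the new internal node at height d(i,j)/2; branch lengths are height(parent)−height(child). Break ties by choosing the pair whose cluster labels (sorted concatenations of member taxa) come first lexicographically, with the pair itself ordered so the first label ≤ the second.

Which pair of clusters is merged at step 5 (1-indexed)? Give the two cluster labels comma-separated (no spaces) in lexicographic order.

iteration 1: select T,V (d=4); attach at lengths (2, 2); label the merged cluster TV
  updated: d(A,TV)=28, d(E,TV)=31/2, d(F,TV)=29/2, d(L,TV)=19, d(O,TV)=49/2
iteration 2: select E,L (d=5); attach at lengths (5/2, 5/2); label the merged cluster EL
  updated: d(A,EL)=25/2, d(EL,F)=41/2, d(EL,O)=27, d(EL,TV)=69/4
iteration 3: select A,F (d=7); attach at lengths (7/2, 7/2); label the merged cluster AF
  updated: d(AF,EL)=33/2, d(AF,O)=31/2, d(AF,TV)=85/4
iteration 4: select AF,O (d=31/2); attach at lengths (17/4, 31/4); label the merged cluster AFO
  updated: d(AFO,EL)=20, d(AFO,TV)=67/3
iteration 5: select EL,TV (d=69/4); attach at lengths (49/8, 53/8); label the merged cluster ELTV
  updated: d(AFO,ELTV)=127/6
iteration 6: select AFO,ELTV (d=127/6); attach at lengths (17/6, 47/24); label the merged cluster AEFLOTV
final tree: (((A:7/2,F:7/2):17/4,O:31/4):17/6,((E:5/2,L:5/2):49/8,(T:2,V:2):53/8):47/24)
total length: 1093/24

EL,TV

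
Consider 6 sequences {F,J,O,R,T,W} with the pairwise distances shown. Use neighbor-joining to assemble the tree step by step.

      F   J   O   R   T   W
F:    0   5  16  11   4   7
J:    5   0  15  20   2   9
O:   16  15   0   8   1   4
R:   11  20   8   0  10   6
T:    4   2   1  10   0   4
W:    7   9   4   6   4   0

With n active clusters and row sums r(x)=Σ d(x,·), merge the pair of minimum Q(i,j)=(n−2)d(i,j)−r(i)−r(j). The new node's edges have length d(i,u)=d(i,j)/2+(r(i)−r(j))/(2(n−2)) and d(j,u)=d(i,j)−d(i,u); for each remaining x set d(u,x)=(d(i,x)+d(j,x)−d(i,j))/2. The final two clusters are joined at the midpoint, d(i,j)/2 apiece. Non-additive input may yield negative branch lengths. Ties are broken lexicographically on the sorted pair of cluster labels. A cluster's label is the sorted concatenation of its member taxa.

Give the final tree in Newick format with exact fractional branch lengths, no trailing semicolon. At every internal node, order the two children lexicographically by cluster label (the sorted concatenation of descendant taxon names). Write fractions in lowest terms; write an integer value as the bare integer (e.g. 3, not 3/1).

(((((F:3/2,J:7/2):3,T:-5/2):17/4,W:1/4):3/4,O:19/8):45/16,R:45/16)

1. join F+J (d=5, Q=-74) ⇒ FJ; edges |F|=3/2, |J|=7/2
  updated: d(FJ,O)=13, d(FJ,R)=13, d(FJ,T)=1/2, d(FJ,W)=11/2
2. join FJ+T (d=1/2, Q=-46) ⇒ FJT; edges |FJ|=3, |T|=-5/2
  updated: d(FJT,O)=27/4, d(FJT,R)=45/4, d(FJT,W)=9/2
3. join FJT+W (d=9/2, Q=-28) ⇒ FJTW; edges |FJT|=17/4, |W|=1/4
  updated: d(FJTW,O)=25/8, d(FJTW,R)=51/8
4. join FJTW+O (d=25/8, Q=-35/2) ⇒ FJOTW; edges |FJTW|=3/4, |O|=19/8
  updated: d(FJOTW,R)=45/8
5. join FJOTW+R (d=45/8) ⇒ FJORTW; edges |FJOTW|=45/16, |R|=45/16
final tree: (((((F:3/2,J:7/2):3,T:-5/2):17/4,W:1/4):3/4,O:19/8):45/16,R:45/16)
total length: 75/4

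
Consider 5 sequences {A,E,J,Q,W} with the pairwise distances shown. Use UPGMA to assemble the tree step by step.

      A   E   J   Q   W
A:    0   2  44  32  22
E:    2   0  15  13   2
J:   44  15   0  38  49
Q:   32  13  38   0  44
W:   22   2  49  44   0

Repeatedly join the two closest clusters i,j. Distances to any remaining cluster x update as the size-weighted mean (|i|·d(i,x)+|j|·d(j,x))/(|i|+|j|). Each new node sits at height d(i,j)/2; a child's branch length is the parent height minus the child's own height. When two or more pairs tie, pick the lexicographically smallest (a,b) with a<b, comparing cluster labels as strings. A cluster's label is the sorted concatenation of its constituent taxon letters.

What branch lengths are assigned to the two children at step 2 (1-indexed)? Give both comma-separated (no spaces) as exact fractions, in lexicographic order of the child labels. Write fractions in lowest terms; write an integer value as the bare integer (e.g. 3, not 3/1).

5,6

1. join A+E (d=2) ⇒ AE; edges |A|=1, |E|=1
  updated: d(AE,J)=59/2, d(AE,Q)=45/2, d(AE,W)=12
2. join AE+W (d=12) ⇒ AEW; edges |AE|=5, |W|=6
  updated: d(AEW,J)=36, d(AEW,Q)=89/3
3. join AEW+Q (d=89/3) ⇒ AEQW; edges |AEW|=53/6, |Q|=89/6
  updated: d(AEQW,J)=73/2
4. join AEQW+J (d=73/2) ⇒ AEJQW; edges |AEQW|=41/12, |J|=73/4
final tree: ((((A:1,E:1):5,W:6):53/6,Q:89/6):41/12,J:73/4)
total length: 175/3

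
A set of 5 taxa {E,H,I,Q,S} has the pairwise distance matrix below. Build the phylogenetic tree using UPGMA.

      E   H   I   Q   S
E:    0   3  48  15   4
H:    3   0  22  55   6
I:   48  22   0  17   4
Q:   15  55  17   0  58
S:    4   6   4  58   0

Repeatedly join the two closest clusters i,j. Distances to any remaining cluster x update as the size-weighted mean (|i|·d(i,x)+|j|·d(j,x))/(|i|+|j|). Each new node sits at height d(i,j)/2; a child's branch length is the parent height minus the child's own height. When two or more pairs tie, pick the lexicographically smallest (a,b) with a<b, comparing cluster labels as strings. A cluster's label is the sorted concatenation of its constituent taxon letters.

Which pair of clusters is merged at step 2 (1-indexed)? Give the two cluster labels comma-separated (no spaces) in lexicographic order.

I,S

1. join E+H (d=3) ⇒ EH; edges |E|=3/2, |H|=3/2
  updated: d(EH,I)=35, d(EH,Q)=35, d(EH,S)=5
2. join I+S (d=4) ⇒ IS; edges |I|=2, |S|=2
  updated: d(EH,IS)=20, d(IS,Q)=75/2
3. join EH+IS (d=20) ⇒ EHIS; edges |EH|=17/2, |IS|=8
  updated: d(EHIS,Q)=145/4
4. join EHIS+Q (d=145/4) ⇒ EHIQS; edges |EHIS|=65/8, |Q|=145/8
final tree: (((E:3/2,H:3/2):17/2,(I:2,S:2):8):65/8,Q:145/8)
total length: 199/4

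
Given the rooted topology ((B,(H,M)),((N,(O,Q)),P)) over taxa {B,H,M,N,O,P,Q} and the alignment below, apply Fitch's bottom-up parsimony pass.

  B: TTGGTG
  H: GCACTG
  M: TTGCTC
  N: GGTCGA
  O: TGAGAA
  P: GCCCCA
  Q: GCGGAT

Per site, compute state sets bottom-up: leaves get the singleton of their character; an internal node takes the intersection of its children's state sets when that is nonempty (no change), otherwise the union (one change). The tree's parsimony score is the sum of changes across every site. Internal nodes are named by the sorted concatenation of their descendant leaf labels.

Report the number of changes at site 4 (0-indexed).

3

site 0, node HM: H={G} ∪ M={T} → {G,T} (+1)
site 0, node BHM: B={T} ∩ HM={G,T} → {T} (+0)
site 0, node OQ: O={T} ∪ Q={G} → {G,T} (+1)
site 0, node NOQ: N={G} ∩ OQ={G,T} → {G} (+0)
site 0, node NOPQ: NOQ={G} ∩ P={G} → {G} (+0)
site 0, node BHMNOPQ: BHM={T} ∪ NOPQ={G} → {G,T} (+1)
site 1, node HM: H={C} ∪ M={T} → {C,T} (+1)
site 1, node BHM: B={T} ∩ HM={C,T} → {T} (+0)
site 1, node OQ: O={G} ∪ Q={C} → {C,G} (+1)
site 1, node NOQ: N={G} ∩ OQ={C,G} → {G} (+0)
site 1, node NOPQ: NOQ={G} ∪ P={C} → {C,G} (+1)
site 1, node BHMNOPQ: BHM={T} ∪ NOPQ={C,G} → {C,G,T} (+1)
site 2, node HM: H={A} ∪ M={G} → {A,G} (+1)
site 2, node BHM: B={G} ∩ HM={A,G} → {G} (+0)
site 2, node OQ: O={A} ∪ Q={G} → {A,G} (+1)
site 2, node NOQ: N={T} ∪ OQ={A,G} → {A,G,T} (+1)
site 2, node NOPQ: NOQ={A,G,T} ∪ P={C} → {A,C,G,T} (+1)
site 2, node BHMNOPQ: BHM={G} ∩ NOPQ={A,C,G,T} → {G} (+0)
site 3, node HM: H={C} ∩ M={C} → {C} (+0)
site 3, node BHM: B={G} ∪ HM={C} → {C,G} (+1)
site 3, node OQ: O={G} ∩ Q={G} → {G} (+0)
site 3, node NOQ: N={C} ∪ OQ={G} → {C,G} (+1)
site 3, node NOPQ: NOQ={C,G} ∩ P={C} → {C} (+0)
site 3, node BHMNOPQ: BHM={C,G} ∩ NOPQ={C} → {C} (+0)
site 4, node HM: H={T} ∩ M={T} → {T} (+0)
site 4, node BHM: B={T} ∩ HM={T} → {T} (+0)
site 4, node OQ: O={A} ∩ Q={A} → {A} (+0)
site 4, node NOQ: N={G} ∪ OQ={A} → {A,G} (+1)
site 4, node NOPQ: NOQ={A,G} ∪ P={C} → {A,C,G} (+1)
site 4, node BHMNOPQ: BHM={T} ∪ NOPQ={A,C,G} → {A,C,G,T} (+1)
site 5, node HM: H={G} ∪ M={C} → {C,G} (+1)
site 5, node BHM: B={G} ∩ HM={C,G} → {G} (+0)
site 5, node OQ: O={A} ∪ Q={T} → {A,T} (+1)
site 5, node NOQ: N={A} ∩ OQ={A,T} → {A} (+0)
site 5, node NOPQ: NOQ={A} ∩ P={A} → {A} (+0)
site 5, node BHMNOPQ: BHM={G} ∪ NOPQ={A} → {A,G} (+1)
per-site changes: [3, 4, 4, 2, 3, 3]; total = 19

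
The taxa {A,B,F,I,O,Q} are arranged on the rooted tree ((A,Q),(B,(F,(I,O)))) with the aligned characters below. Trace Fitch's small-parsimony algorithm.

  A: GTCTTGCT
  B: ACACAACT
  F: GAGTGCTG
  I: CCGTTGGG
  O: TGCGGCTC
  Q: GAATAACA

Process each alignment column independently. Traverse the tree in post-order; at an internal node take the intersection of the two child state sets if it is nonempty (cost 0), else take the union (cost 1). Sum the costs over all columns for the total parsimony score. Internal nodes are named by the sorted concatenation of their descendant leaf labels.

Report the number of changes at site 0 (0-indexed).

3

AQ@0: {G} ∩ {G} = {G} (intersection, +0)
IO@0: {C} ∪ {T} = {C,T} (union, +1)
FIO@0: {G} ∪ {C,T} = {C,G,T} (union, +1)
BFIO@0: {A} ∪ {C,G,T} = {A,C,G,T} (union, +1)
ABFIOQ@0: {G} ∩ {A,C,G,T} = {G} (intersection, +0)
AQ@1: {T} ∪ {A} = {A,T} (union, +1)
IO@1: {C} ∪ {G} = {C,G} (union, +1)
FIO@1: {A} ∪ {C,G} = {A,C,G} (union, +1)
BFIO@1: {C} ∩ {A,C,G} = {C} (intersection, +0)
ABFIOQ@1: {A,T} ∪ {C} = {A,C,T} (union, +1)
AQ@2: {C} ∪ {A} = {A,C} (union, +1)
IO@2: {G} ∪ {C} = {C,G} (union, +1)
FIO@2: {G} ∩ {C,G} = {G} (intersection, +0)
BFIO@2: {A} ∪ {G} = {A,G} (union, +1)
ABFIOQ@2: {A,C} ∩ {A,G} = {A} (intersection, +0)
AQ@3: {T} ∩ {T} = {T} (intersection, +0)
IO@3: {T} ∪ {G} = {G,T} (union, +1)
FIO@3: {T} ∩ {G,T} = {T} (intersection, +0)
BFIO@3: {C} ∪ {T} = {C,T} (union, +1)
ABFIOQ@3: {T} ∩ {C,T} = {T} (intersection, +0)
AQ@4: {T} ∪ {A} = {A,T} (union, +1)
IO@4: {T} ∪ {G} = {G,T} (union, +1)
FIO@4: {G} ∩ {G,T} = {G} (intersection, +0)
BFIO@4: {A} ∪ {G} = {A,G} (union, +1)
ABFIOQ@4: {A,T} ∩ {A,G} = {A} (intersection, +0)
AQ@5: {G} ∪ {A} = {A,G} (union, +1)
IO@5: {G} ∪ {C} = {C,G} (union, +1)
FIO@5: {C} ∩ {C,G} = {C} (intersection, +0)
BFIO@5: {A} ∪ {C} = {A,C} (union, +1)
ABFIOQ@5: {A,G} ∩ {A,C} = {A} (intersection, +0)
AQ@6: {C} ∩ {C} = {C} (intersection, +0)
IO@6: {G} ∪ {T} = {G,T} (union, +1)
FIO@6: {T} ∩ {G,T} = {T} (intersection, +0)
BFIO@6: {C} ∪ {T} = {C,T} (union, +1)
ABFIOQ@6: {C} ∩ {C,T} = {C} (intersection, +0)
AQ@7: {T} ∪ {A} = {A,T} (union, +1)
IO@7: {G} ∪ {C} = {C,G} (union, +1)
FIO@7: {G} ∩ {C,G} = {G} (intersection, +0)
BFIO@7: {T} ∪ {G} = {G,T} (union, +1)
ABFIOQ@7: {A,T} ∩ {G,T} = {T} (intersection, +0)
per-site changes: [3, 4, 3, 2, 3, 3, 2, 3]; total = 23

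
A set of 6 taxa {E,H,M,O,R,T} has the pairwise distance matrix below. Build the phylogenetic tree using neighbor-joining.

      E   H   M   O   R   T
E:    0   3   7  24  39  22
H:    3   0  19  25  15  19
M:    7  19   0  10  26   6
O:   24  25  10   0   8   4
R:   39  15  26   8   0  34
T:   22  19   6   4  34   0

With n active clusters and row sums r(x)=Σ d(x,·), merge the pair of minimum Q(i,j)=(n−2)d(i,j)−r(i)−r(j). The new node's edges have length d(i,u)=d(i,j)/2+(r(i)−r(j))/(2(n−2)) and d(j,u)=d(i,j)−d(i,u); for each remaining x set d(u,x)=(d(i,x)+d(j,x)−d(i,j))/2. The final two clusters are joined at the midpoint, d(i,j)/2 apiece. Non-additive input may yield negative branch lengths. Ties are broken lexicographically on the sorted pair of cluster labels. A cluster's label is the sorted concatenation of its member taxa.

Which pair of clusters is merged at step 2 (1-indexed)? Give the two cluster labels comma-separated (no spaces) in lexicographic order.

1. join E+H (d=3, Q=-164) ⇒ EH; edges |E|=13/4, |H|=-1/4
  updated: d(EH,M)=23/2, d(EH,O)=23, d(EH,R)=51/2, d(EH,T)=19
2. join O+R (d=8, Q=-229/2) ⇒ OR; edges |O|=-49/12, |R|=145/12
  updated: d(EH,OR)=81/4, d(M,OR)=14, d(OR,T)=15
3. join EH+OR (d=81/4, Q=-119/2) ⇒ EHOR; edges |EH|=21/2, |OR|=39/4
  updated: d(EHOR,M)=21/8, d(EHOR,T)=55/8
4. join EHOR+M (d=21/8, Q=-31/2) ⇒ EHMOR; edges |EHOR|=7/4, |M|=7/8
  updated: d(EHMOR,T)=41/8
5. join EHMOR+T (d=41/8) ⇒ EHMORT; edges |EHMOR|=41/16, |T|=41/16
final tree: ((((E:13/4,H:-1/4):21/2,(O:-49/12,R:145/12):39/4):7/4,M:7/8):41/16,T:41/16)
total length: 39

O,R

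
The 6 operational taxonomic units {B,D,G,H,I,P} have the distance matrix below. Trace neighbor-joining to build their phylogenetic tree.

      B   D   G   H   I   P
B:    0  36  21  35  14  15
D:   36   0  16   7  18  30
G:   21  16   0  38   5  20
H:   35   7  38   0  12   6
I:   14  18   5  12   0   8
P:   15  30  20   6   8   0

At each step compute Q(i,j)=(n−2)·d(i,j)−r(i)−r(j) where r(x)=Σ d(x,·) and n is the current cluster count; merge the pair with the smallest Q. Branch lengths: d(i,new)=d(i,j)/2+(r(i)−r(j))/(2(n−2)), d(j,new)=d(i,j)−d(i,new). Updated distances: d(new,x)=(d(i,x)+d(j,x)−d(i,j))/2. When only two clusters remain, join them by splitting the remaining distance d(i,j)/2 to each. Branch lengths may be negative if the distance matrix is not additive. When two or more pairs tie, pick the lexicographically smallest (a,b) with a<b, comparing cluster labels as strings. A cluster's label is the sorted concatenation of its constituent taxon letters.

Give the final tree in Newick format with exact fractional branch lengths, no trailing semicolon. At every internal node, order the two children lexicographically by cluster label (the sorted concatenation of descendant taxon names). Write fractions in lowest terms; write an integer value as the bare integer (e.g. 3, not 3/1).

1. join D+H (d=7, Q=-177) ⇒ DH; edges |D|=37/8, |H|=19/8
  updated: d(B,DH)=32, d(DH,G)=47/2, d(DH,I)=23/2, d(DH,P)=29/2
2. join DH+P (d=29/2, Q=-191/2) ⇒ DHP; edges |DH|=45/4, |P|=13/4
  updated: d(B,DHP)=65/4, d(DHP,G)=29/2, d(DHP,I)=5/2
3. join B+DHP (d=65/4, Q=-52) ⇒ BDHP; edges |B|=101/8, |DHP|=29/8
  updated: d(BDHP,G)=77/8, d(BDHP,I)=1/8
4. join BDHP+G (d=77/8, Q=-59/4) ⇒ BDGHP; edges |BDHP|=19/8, |G|=29/4
  updated: d(BDGHP,I)=-9/4
5. join BDGHP+I (d=-9/4) ⇒ BDGHIP; edges |BDGHP|=-9/8, |I|=-9/8
final tree: (((B:101/8,((D:37/8,H:19/8):45/4,P:13/4):29/8):19/8,G:29/4):-9/8,I:-9/8)
total length: 361/8

(((B:101/8,((D:37/8,H:19/8):45/4,P:13/4):29/8):19/8,G:29/4):-9/8,I:-9/8)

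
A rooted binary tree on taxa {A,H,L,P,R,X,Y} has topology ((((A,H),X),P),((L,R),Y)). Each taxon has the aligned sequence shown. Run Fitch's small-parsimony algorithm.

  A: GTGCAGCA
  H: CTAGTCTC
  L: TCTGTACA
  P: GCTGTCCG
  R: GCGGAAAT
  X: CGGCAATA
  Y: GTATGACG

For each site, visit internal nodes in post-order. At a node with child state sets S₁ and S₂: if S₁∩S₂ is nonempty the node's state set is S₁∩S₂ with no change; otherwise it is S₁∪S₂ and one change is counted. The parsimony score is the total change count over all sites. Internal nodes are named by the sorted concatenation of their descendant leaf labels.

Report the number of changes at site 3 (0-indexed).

[col 0] AH: children A:{G}, H:{C} ∪→ {C,G}; cost 1
[col 0] AHX: children AH:{C,G}, X:{C} ∩→ {C}; cost 0
[col 0] AHPX: children AHX:{C}, P:{G} ∪→ {C,G}; cost 1
[col 0] LR: children L:{T}, R:{G} ∪→ {G,T}; cost 1
[col 0] LRY: children LR:{G,T}, Y:{G} ∩→ {G}; cost 0
[col 0] AHLPRXY: children AHPX:{C,G}, LRY:{G} ∩→ {G}; cost 0
[col 1] AH: children A:{T}, H:{T} ∩→ {T}; cost 0
[col 1] AHX: children AH:{T}, X:{G} ∪→ {G,T}; cost 1
[col 1] AHPX: children AHX:{G,T}, P:{C} ∪→ {C,G,T}; cost 1
[col 1] LR: children L:{C}, R:{C} ∩→ {C}; cost 0
[col 1] LRY: children LR:{C}, Y:{T} ∪→ {C,T}; cost 1
[col 1] AHLPRXY: children AHPX:{C,G,T}, LRY:{C,T} ∩→ {C,T}; cost 0
[col 2] AH: children A:{G}, H:{A} ∪→ {A,G}; cost 1
[col 2] AHX: children AH:{A,G}, X:{G} ∩→ {G}; cost 0
[col 2] AHPX: children AHX:{G}, P:{T} ∪→ {G,T}; cost 1
[col 2] LR: children L:{T}, R:{G} ∪→ {G,T}; cost 1
[col 2] LRY: children LR:{G,T}, Y:{A} ∪→ {A,G,T}; cost 1
[col 2] AHLPRXY: children AHPX:{G,T}, LRY:{A,G,T} ∩→ {G,T}; cost 0
[col 3] AH: children A:{C}, H:{G} ∪→ {C,G}; cost 1
[col 3] AHX: children AH:{C,G}, X:{C} ∩→ {C}; cost 0
[col 3] AHPX: children AHX:{C}, P:{G} ∪→ {C,G}; cost 1
[col 3] LR: children L:{G}, R:{G} ∩→ {G}; cost 0
[col 3] LRY: children LR:{G}, Y:{T} ∪→ {G,T}; cost 1
[col 3] AHLPRXY: children AHPX:{C,G}, LRY:{G,T} ∩→ {G}; cost 0
[col 4] AH: children A:{A}, H:{T} ∪→ {A,T}; cost 1
[col 4] AHX: children AH:{A,T}, X:{A} ∩→ {A}; cost 0
[col 4] AHPX: children AHX:{A}, P:{T} ∪→ {A,T}; cost 1
[col 4] LR: children L:{T}, R:{A} ∪→ {A,T}; cost 1
[col 4] LRY: children LR:{A,T}, Y:{G} ∪→ {A,G,T}; cost 1
[col 4] AHLPRXY: children AHPX:{A,T}, LRY:{A,G,T} ∩→ {A,T}; cost 0
[col 5] AH: children A:{G}, H:{C} ∪→ {C,G}; cost 1
[col 5] AHX: children AH:{C,G}, X:{A} ∪→ {A,C,G}; cost 1
[col 5] AHPX: children AHX:{A,C,G}, P:{C} ∩→ {C}; cost 0
[col 5] LR: children L:{A}, R:{A} ∩→ {A}; cost 0
[col 5] LRY: children LR:{A}, Y:{A} ∩→ {A}; cost 0
[col 5] AHLPRXY: children AHPX:{C}, LRY:{A} ∪→ {A,C}; cost 1
[col 6] AH: children A:{C}, H:{T} ∪→ {C,T}; cost 1
[col 6] AHX: children AH:{C,T}, X:{T} ∩→ {T}; cost 0
[col 6] AHPX: children AHX:{T}, P:{C} ∪→ {C,T}; cost 1
[col 6] LR: children L:{C}, R:{A} ∪→ {A,C}; cost 1
[col 6] LRY: children LR:{A,C}, Y:{C} ∩→ {C}; cost 0
[col 6] AHLPRXY: children AHPX:{C,T}, LRY:{C} ∩→ {C}; cost 0
[col 7] AH: children A:{A}, H:{C} ∪→ {A,C}; cost 1
[col 7] AHX: children AH:{A,C}, X:{A} ∩→ {A}; cost 0
[col 7] AHPX: children AHX:{A}, P:{G} ∪→ {A,G}; cost 1
[col 7] LR: children L:{A}, R:{T} ∪→ {A,T}; cost 1
[col 7] LRY: children LR:{A,T}, Y:{G} ∪→ {A,G,T}; cost 1
[col 7] AHLPRXY: children AHPX:{A,G}, LRY:{A,G,T} ∩→ {A,G}; cost 0
per-site changes: [3, 3, 4, 3, 4, 3, 3, 4]; total = 27

3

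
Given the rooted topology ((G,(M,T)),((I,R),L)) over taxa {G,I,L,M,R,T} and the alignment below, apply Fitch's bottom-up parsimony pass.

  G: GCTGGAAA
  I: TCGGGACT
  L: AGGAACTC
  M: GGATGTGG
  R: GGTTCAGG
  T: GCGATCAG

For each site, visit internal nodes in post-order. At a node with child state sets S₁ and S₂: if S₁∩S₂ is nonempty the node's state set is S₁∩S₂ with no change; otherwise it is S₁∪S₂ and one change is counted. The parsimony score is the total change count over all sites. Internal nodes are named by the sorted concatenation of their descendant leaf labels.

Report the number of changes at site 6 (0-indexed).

[col 0] MT: children M:{G}, T:{G} ∩→ {G}; cost 0
[col 0] GMT: children G:{G}, MT:{G} ∩→ {G}; cost 0
[col 0] IR: children I:{T}, R:{G} ∪→ {G,T}; cost 1
[col 0] ILR: children IR:{G,T}, L:{A} ∪→ {A,G,T}; cost 1
[col 0] GILMRT: children GMT:{G}, ILR:{A,G,T} ∩→ {G}; cost 0
[col 1] MT: children M:{G}, T:{C} ∪→ {C,G}; cost 1
[col 1] GMT: children G:{C}, MT:{C,G} ∩→ {C}; cost 0
[col 1] IR: children I:{C}, R:{G} ∪→ {C,G}; cost 1
[col 1] ILR: children IR:{C,G}, L:{G} ∩→ {G}; cost 0
[col 1] GILMRT: children GMT:{C}, ILR:{G} ∪→ {C,G}; cost 1
[col 2] MT: children M:{A}, T:{G} ∪→ {A,G}; cost 1
[col 2] GMT: children G:{T}, MT:{A,G} ∪→ {A,G,T}; cost 1
[col 2] IR: children I:{G}, R:{T} ∪→ {G,T}; cost 1
[col 2] ILR: children IR:{G,T}, L:{G} ∩→ {G}; cost 0
[col 2] GILMRT: children GMT:{A,G,T}, ILR:{G} ∩→ {G}; cost 0
[col 3] MT: children M:{T}, T:{A} ∪→ {A,T}; cost 1
[col 3] GMT: children G:{G}, MT:{A,T} ∪→ {A,G,T}; cost 1
[col 3] IR: children I:{G}, R:{T} ∪→ {G,T}; cost 1
[col 3] ILR: children IR:{G,T}, L:{A} ∪→ {A,G,T}; cost 1
[col 3] GILMRT: children GMT:{A,G,T}, ILR:{A,G,T} ∩→ {A,G,T}; cost 0
[col 4] MT: children M:{G}, T:{T} ∪→ {G,T}; cost 1
[col 4] GMT: children G:{G}, MT:{G,T} ∩→ {G}; cost 0
[col 4] IR: children I:{G}, R:{C} ∪→ {C,G}; cost 1
[col 4] ILR: children IR:{C,G}, L:{A} ∪→ {A,C,G}; cost 1
[col 4] GILMRT: children GMT:{G}, ILR:{A,C,G} ∩→ {G}; cost 0
[col 5] MT: children M:{T}, T:{C} ∪→ {C,T}; cost 1
[col 5] GMT: children G:{A}, MT:{C,T} ∪→ {A,C,T}; cost 1
[col 5] IR: children I:{A}, R:{A} ∩→ {A}; cost 0
[col 5] ILR: children IR:{A}, L:{C} ∪→ {A,C}; cost 1
[col 5] GILMRT: children GMT:{A,C,T}, ILR:{A,C} ∩→ {A,C}; cost 0
[col 6] MT: children M:{G}, T:{A} ∪→ {A,G}; cost 1
[col 6] GMT: children G:{A}, MT:{A,G} ∩→ {A}; cost 0
[col 6] IR: children I:{C}, R:{G} ∪→ {C,G}; cost 1
[col 6] ILR: children IR:{C,G}, L:{T} ∪→ {C,G,T}; cost 1
[col 6] GILMRT: children GMT:{A}, ILR:{C,G,T} ∪→ {A,C,G,T}; cost 1
[col 7] MT: children M:{G}, T:{G} ∩→ {G}; cost 0
[col 7] GMT: children G:{A}, MT:{G} ∪→ {A,G}; cost 1
[col 7] IR: children I:{T}, R:{G} ∪→ {G,T}; cost 1
[col 7] ILR: children IR:{G,T}, L:{C} ∪→ {C,G,T}; cost 1
[col 7] GILMRT: children GMT:{A,G}, ILR:{C,G,T} ∩→ {G}; cost 0
per-site changes: [2, 3, 3, 4, 3, 3, 4, 3]; total = 25

4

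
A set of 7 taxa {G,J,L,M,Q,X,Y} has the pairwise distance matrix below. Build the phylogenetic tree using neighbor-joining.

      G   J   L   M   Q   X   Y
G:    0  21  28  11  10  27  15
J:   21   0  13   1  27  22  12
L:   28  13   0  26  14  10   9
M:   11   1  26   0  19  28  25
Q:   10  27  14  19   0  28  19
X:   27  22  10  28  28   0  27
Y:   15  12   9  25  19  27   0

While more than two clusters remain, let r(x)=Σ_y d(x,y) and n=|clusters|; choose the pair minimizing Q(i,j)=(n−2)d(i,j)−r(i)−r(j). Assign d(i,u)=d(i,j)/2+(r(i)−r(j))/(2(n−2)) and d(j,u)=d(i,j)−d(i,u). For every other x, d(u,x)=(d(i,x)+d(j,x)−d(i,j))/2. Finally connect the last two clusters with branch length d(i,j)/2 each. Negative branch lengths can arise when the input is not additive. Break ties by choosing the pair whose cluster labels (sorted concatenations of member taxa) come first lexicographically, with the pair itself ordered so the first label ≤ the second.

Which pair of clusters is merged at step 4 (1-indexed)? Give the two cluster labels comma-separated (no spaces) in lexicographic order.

GQ,JM

step 1: merge (J,M) at d=1, Q=-201; branch lengths J→-9/10, M→19/10; new cluster JM
  updated: d(G,JM)=31/2, d(JM,L)=19, d(JM,Q)=45/2, d(JM,X)=49/2, d(JM,Y)=18
step 2: merge (L,X) at d=10, Q=-313/2; branch lengths L→7/16, X→153/16; new cluster LX
  updated: d(G,LX)=45/2, d(JM,LX)=67/4, d(LX,Q)=16, d(LX,Y)=13
step 3: merge (G,Q) at d=10, Q=-201/2; branch lengths G→17/4, Q→23/4; new cluster GQ
  updated: d(GQ,JM)=14, d(GQ,LX)=57/4, d(GQ,Y)=12
step 4: merge (GQ,JM) at d=14, Q=-61; branch lengths GQ→39/8, JM→73/8; new cluster GJMQ
  updated: d(GJMQ,LX)=17/2, d(GJMQ,Y)=8
step 5: merge (GJMQ,LX) at d=17/2, Q=-59/2; branch lengths GJMQ→7/4, LX→27/4; new cluster GJLMQX
  updated: d(GJLMQX,Y)=25/4
step 6: merge (GJLMQX,Y) at d=25/4; branch lengths GJLMQX→25/8, Y→25/8; new cluster GJLMQXY
final tree: ((((G:17/4,Q:23/4):39/8,(J:-9/10,M:19/10):73/8):7/4,(L:7/16,X:153/16):27/4):25/8,Y:25/8)
total length: 199/4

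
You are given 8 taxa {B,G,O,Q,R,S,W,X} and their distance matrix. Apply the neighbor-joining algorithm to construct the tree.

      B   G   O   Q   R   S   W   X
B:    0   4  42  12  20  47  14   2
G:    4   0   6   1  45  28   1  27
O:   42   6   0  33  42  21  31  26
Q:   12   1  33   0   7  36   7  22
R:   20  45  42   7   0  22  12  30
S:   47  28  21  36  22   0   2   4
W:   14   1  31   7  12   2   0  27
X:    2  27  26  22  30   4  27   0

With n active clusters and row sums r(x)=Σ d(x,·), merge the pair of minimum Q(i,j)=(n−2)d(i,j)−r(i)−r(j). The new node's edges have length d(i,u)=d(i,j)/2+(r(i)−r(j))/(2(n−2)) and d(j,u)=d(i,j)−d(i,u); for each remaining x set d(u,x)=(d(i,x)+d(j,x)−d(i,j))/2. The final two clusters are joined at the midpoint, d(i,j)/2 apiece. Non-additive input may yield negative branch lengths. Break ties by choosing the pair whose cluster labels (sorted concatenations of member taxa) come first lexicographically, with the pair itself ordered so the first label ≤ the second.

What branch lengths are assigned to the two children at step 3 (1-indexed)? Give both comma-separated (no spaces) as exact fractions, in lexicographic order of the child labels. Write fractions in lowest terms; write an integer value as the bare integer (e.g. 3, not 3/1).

-17/16,129/16

1. join G+O (d=6, Q=-277) ⇒ GO; edges |G|=-53/12, |O|=125/12
  updated: d(B,GO)=20, d(GO,Q)=14, d(GO,R)=81/2, d(GO,S)=43/2, d(GO,W)=13, d(GO,X)=47/2
2. join S+X (d=4, Q=-221) ⇒ SX; edges |S|=22/5, |X|=-2/5
  updated: d(B,SX)=45/2, d(GO,SX)=41/2, d(Q,SX)=27, d(R,SX)=24, d(SX,W)=25/2
3. join Q+R (d=7, Q=-285/2) ⇒ QR; edges |Q|=-17/16, |R|=129/16
  updated: d(B,QR)=25/2, d(GO,QR)=95/4, d(QR,SX)=22, d(QR,W)=6
4. join B+QR (d=25/2, Q=-383/4) ⇒ BQR; edges |B|=169/24, |QR|=131/24
  updated: d(BQR,GO)=125/8, d(BQR,SX)=16, d(BQR,W)=15/4
5. join BQR+W (d=15/4, Q=-457/8) ⇒ BQRW; edges |BQR|=109/32, |W|=11/32
  updated: d(BQRW,GO)=199/16, d(BQRW,SX)=99/8
6. join BQRW+GO (d=199/16, Q=-725/16) ⇒ BGOQRW; edges |BQRW|=69/32, |GO|=329/32
  updated: d(BGOQRW,SX)=327/32
7. join BGOQRW+SX (d=327/32) ⇒ BGOQRSWX; edges |BGOQRW|=327/64, |SX|=327/64
final tree: ((((B:169/24,(Q:-17/16,R:129/16):131/24):109/32,W:11/32):69/32,(G:-53/12,O:125/12):329/32):327/64,(S:22/5,X:-2/5):327/64)
total length: 1789/32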